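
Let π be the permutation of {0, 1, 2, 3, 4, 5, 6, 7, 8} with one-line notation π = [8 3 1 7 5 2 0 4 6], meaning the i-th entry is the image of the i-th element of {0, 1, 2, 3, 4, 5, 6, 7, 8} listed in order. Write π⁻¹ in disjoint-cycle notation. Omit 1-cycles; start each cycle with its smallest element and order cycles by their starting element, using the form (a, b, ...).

(0, 6, 8)(1, 2, 5, 4, 7, 3)

First write π in disjoint cycles: (0, 8, 6)(1, 3, 7, 4, 5, 2).
Reversing each cycle (and rotating so the smallest element leads) gives π⁻¹ = (0, 6, 8)(1, 2, 5, 4, 7, 3).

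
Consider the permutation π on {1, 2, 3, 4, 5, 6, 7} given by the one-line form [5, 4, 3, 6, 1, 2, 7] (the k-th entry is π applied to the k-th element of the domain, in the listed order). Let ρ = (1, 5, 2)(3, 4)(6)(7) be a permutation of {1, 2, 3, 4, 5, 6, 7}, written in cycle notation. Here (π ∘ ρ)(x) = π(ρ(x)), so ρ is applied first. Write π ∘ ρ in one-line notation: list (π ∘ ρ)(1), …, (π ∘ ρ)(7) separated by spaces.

1 5 6 3 4 2 7

For each element, apply ρ then π: 1 → 5 → 1; 2 → 1 → 5; 3 → 4 → 6; 4 → 3 → 3; 5 → 2 → 4; 6 → 6 → 2; 7 → 7 → 7.
Collecting the images, π ∘ ρ = [1 5 6 3 4 2 7].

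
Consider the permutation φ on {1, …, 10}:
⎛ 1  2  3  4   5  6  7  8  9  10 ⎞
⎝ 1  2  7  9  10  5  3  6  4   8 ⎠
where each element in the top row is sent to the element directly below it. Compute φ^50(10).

6

Tracing 10 → 8 → … returns to 10 after 4 steps, so 10 lies in a 4-cycle (5, 10, 8, 6).
On a 4-cycle, φ^4 is the identity, so φ^50 = φ^2 there (50 ≡ 2 mod 4).
Stepping 2 places around the cycle: 10 → 8 → 6.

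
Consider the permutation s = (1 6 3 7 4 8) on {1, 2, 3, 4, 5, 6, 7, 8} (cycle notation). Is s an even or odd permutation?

The cycle lengths are 6, 1, 1.
A cycle of length ℓ contributes ℓ−1 transpositions, so s is a product of 5 transpositions — odd.

odd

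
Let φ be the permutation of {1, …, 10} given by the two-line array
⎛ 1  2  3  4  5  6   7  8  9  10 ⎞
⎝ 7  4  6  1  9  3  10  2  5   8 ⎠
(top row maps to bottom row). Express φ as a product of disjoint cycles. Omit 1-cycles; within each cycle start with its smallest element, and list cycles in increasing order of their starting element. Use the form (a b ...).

Iterating φ from 1 gives 1 → 7 → 10 → 8 → 2 → 4 → 1; that is the 6-cycle (1 7 10 8 2 4).
Repeating from the next unused element and collecting all non-trivial cycles gives (1 7 10 8 2 4)(3 6)(5 9).

(1 7 10 8 2 4)(3 6)(5 9)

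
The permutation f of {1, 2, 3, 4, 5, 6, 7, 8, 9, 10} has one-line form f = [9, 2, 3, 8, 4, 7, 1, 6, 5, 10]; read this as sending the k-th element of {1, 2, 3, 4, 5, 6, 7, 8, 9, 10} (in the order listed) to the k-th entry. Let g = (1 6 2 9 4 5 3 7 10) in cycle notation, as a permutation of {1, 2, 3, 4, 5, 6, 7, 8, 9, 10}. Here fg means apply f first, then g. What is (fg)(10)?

1

First apply f: f(10) = 10, then g(10) = 1. Thus (fg)(10) = 1.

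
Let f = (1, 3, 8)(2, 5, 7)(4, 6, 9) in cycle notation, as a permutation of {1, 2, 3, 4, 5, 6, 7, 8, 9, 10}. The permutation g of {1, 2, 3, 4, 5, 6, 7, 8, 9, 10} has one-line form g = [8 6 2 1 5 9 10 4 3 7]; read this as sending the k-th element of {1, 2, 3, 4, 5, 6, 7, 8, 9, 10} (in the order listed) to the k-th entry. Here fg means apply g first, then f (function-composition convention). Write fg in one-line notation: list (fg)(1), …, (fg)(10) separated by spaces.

1 9 5 3 7 4 10 6 8 2

For each element, apply g then f: 1 → 8 → 1; 2 → 6 → 9; 3 → 2 → 5; 4 → 1 → 3; 5 → 5 → 7; 6 → 9 → 4; 7 → 10 → 10; 8 → 4 → 6; 9 → 3 → 8; 10 → 7 → 2.
So fg in one-line form is 1 9 5 3 7 4 10 6 8 2.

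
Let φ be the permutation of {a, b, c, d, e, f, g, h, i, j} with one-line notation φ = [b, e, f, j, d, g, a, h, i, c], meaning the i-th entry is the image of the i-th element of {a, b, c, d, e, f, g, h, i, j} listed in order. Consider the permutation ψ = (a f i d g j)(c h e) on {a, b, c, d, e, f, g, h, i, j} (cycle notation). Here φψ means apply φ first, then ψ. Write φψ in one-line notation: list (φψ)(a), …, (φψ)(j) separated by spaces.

b c i a g j f e d h

For each element, apply φ then ψ: a → b → b; b → e → c; c → f → i; d → j → a; e → d → g; f → g → j; g → a → f; h → h → e; i → i → d; j → c → h.
Collecting the images, φψ = [b c i a g j f e d h].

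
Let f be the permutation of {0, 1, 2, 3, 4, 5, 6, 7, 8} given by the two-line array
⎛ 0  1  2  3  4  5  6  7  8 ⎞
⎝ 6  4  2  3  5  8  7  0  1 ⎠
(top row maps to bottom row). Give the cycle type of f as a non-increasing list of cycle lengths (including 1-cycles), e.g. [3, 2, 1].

The disjoint cycles are (0 6 7)(1 4 5 8)(2)(3), with lengths 4, 3, 1, 1 in non-increasing order.

[4, 3, 1, 1]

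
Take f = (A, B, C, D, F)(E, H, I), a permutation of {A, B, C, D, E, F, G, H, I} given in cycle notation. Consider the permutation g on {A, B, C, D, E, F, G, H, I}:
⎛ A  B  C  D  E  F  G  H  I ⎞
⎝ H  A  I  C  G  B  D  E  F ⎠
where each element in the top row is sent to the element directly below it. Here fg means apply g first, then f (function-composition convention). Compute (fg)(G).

F

(fg)(G) = f(g(G)). g(G) = D, then f(D) = F. So (fg)(G) = F.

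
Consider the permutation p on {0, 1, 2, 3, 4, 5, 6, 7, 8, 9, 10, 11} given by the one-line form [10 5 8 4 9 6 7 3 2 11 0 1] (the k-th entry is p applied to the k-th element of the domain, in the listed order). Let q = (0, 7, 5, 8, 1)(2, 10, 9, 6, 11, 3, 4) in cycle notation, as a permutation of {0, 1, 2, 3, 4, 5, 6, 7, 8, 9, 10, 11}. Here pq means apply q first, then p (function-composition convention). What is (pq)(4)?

First apply q: q(4) = 2, then p(2) = 8. Thus (pq)(4) = 8.

8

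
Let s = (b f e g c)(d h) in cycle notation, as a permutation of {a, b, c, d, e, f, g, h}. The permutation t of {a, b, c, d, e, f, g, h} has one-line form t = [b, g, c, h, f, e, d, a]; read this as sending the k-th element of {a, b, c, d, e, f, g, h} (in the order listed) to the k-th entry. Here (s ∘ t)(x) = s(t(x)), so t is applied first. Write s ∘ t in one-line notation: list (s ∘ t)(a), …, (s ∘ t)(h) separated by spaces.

f c b d e g h a

(s ∘ t)(x) = s(t(x)). Computing each image: s(t(a)) = s(b) = f, s(t(b)) = s(g) = c, s(t(c)) = s(c) = b, s(t(d)) = s(h) = d, s(t(e)) = s(f) = e, s(t(f)) = s(e) = g, s(t(g)) = s(d) = h, s(t(h)) = s(a) = a.
Hence s ∘ t = [f c b d e g h a].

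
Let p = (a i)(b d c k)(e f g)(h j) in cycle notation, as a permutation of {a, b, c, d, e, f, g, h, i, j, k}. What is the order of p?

The disjoint cycles have lengths 4, 3, 2, 2.
The order of p is the least common multiple of its cycle lengths: lcm(4, 3, 2, 2) = 12.

12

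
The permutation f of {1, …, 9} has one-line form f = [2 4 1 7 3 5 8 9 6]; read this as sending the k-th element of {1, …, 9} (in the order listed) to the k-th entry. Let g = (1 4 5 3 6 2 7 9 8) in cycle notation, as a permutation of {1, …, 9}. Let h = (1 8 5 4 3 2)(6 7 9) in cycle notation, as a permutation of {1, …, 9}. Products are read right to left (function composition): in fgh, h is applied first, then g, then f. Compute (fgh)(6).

Chase 6: h(6) = 7; g(7) = 9; f(9) = 6. Hence (fgh)(6) = 6.

6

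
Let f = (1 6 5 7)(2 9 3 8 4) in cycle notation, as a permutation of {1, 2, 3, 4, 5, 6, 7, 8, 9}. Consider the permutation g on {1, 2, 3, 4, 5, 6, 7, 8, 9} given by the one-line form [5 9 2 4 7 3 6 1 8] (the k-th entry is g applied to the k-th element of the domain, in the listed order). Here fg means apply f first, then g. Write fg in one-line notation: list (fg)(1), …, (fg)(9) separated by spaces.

(fg)(x) = g(f(x)). Computing each image: g(f(1)) = g(6) = 3, g(f(2)) = g(9) = 8, g(f(3)) = g(8) = 1, g(f(4)) = g(2) = 9, g(f(5)) = g(7) = 6, g(f(6)) = g(5) = 7, g(f(7)) = g(1) = 5, g(f(8)) = g(4) = 4, g(f(9)) = g(3) = 2.
Hence fg = [3 8 1 9 6 7 5 4 2].

3 8 1 9 6 7 5 4 2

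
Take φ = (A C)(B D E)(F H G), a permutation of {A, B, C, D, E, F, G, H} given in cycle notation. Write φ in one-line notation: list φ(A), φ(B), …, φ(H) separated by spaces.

Each element maps to the next entry in its cycle (wrapping to the front): A↦C, B↦D, C↦A, D↦E, E↦B, F↦H, G↦F, H↦G.
So the one-line form is C D A E B H F G.

C D A E B H F G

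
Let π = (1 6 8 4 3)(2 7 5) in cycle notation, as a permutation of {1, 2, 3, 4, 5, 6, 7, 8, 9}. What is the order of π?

15

The disjoint cycles have lengths 5, 3, 1.
Since disjoint cycles commute, ord(π) = lcm(5, 3) = 15.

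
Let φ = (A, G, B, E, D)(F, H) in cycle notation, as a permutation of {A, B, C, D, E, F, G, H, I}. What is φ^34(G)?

G lies in the 5-cycle (A, G, B, E, D).
Powers repeat with period 5 on this cycle, and 34 mod 5 = 4, so φ^34(G) = φ^4(G).
Advancing 4 steps from G: G → B → E → D → A.

A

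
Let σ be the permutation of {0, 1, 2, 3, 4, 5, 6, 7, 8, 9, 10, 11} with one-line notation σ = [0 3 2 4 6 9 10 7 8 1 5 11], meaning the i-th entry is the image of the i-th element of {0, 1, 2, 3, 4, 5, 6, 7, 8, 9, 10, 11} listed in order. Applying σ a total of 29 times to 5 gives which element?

9

Tracing 5 → 9 → … returns to 5 after 7 steps, so 5 lies in a 7-cycle (1, 3, 4, 6, 10, 5, 9).
On a 7-cycle, σ^7 is the identity, so σ^29 = σ^1 there (29 ≡ 1 mod 7).
Advancing 1 step from 5: 5 → 9.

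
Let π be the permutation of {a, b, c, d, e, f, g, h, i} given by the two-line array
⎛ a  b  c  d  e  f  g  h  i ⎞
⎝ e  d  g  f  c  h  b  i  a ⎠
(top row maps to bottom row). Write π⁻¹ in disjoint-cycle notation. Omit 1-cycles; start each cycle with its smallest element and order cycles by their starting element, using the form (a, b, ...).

First write π in disjoint cycles: (a, e, c, g, b, d, f, h, i).
Reversing each cycle (and rotating so the smallest element leads) gives π⁻¹ = (a, i, h, f, d, b, g, c, e).

(a, i, h, f, d, b, g, c, e)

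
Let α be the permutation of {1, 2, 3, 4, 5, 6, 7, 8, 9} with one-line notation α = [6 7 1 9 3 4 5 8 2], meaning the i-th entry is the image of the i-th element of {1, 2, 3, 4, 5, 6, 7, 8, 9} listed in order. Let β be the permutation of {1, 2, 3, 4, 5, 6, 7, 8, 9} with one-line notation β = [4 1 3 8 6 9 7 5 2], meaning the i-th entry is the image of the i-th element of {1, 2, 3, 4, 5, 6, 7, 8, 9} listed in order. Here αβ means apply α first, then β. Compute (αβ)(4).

First apply α: α(4) = 9, then β(9) = 2. Thus (αβ)(4) = 2.

2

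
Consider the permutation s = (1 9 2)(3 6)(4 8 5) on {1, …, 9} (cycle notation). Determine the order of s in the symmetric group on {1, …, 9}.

The cycle type of s is (3, 3, 2, 1).
The order of s is the least common multiple of its cycle lengths: lcm(3, 3, 2) = 6.

6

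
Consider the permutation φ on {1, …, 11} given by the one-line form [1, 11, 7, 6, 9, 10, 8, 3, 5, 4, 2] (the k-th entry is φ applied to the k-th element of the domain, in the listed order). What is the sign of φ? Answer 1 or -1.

In disjoint-cycle form the cycle lengths are 3, 3, 2, 2, 1.
A cycle of length ℓ contributes ℓ−1 transpositions, so φ is a product of 2 + 2 + 1 + 1 = 6 transpositions — even.

1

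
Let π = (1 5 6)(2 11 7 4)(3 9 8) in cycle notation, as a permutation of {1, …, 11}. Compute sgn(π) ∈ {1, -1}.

-1

The cycle lengths are 4, 3, 3, 1.
A cycle of length ℓ contributes ℓ−1 transpositions, so π is a product of 3 + 2 + 2 = 7 transpositions — odd.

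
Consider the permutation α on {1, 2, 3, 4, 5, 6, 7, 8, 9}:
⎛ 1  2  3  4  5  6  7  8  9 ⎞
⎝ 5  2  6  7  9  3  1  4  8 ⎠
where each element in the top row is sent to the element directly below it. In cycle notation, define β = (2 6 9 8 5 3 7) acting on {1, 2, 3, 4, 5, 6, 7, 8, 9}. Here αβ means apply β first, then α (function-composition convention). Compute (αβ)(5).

6

(αβ)(5) = α(β(5)). β(5) = 3, then α(3) = 6. So (αβ)(5) = 6.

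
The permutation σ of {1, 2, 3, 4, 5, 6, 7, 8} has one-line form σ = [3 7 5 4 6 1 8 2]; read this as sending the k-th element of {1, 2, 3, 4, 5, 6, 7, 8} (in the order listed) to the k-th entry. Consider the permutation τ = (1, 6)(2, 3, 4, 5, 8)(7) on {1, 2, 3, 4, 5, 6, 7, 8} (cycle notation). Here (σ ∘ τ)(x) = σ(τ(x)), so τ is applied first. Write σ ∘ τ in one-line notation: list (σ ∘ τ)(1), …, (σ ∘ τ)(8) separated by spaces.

1 5 4 6 2 3 8 7

(σ ∘ τ)(x) = σ(τ(x)). Computing each image: σ(τ(1)) = σ(6) = 1, σ(τ(2)) = σ(3) = 5, σ(τ(3)) = σ(4) = 4, σ(τ(4)) = σ(5) = 6, σ(τ(5)) = σ(8) = 2, σ(τ(6)) = σ(1) = 3, σ(τ(7)) = σ(7) = 8, σ(τ(8)) = σ(2) = 7.
Hence σ ∘ τ = [1 5 4 6 2 3 8 7].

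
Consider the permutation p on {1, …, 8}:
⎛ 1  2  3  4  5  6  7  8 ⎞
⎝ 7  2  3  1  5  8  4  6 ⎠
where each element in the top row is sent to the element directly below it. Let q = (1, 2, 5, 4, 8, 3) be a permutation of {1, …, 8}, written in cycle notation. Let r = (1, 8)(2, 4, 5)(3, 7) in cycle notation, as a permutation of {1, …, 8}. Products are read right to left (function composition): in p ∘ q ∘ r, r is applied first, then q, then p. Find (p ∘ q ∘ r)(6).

8

Apply the permutations in order: r(6) = 6, then q(6) = 6, then p(6) = 8. So (p ∘ q ∘ r)(6) = 8.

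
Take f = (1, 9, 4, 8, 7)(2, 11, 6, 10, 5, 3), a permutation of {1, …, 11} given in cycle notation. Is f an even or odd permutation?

The cycle lengths are 6, 5.
A cycle of length ℓ contributes ℓ−1 transpositions, so f is a product of 5 + 4 = 9 transpositions — odd.

odd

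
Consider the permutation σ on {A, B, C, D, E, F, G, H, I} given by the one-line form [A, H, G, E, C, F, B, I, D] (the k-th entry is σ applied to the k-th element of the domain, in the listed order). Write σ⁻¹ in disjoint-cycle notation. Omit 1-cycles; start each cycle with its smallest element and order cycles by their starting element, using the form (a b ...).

The cycle decomposition of σ is (B H I D E C G).
The inverse reverses every cycle; in canonical form, σ⁻¹ = (B G C E D I H).

(B G C E D I H)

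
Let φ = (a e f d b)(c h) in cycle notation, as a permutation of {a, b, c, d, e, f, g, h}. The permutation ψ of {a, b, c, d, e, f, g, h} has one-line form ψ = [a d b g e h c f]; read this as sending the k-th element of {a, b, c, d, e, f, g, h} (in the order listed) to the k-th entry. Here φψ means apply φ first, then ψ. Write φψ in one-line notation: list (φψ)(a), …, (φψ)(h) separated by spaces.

Chase each element through φ then ψ: a → e → e; b → a → a; c → h → f; d → b → d; e → f → h; f → d → g; g → g → c; h → c → b.
Collecting the images, φψ = [e a f d h g c b].

e a f d h g c b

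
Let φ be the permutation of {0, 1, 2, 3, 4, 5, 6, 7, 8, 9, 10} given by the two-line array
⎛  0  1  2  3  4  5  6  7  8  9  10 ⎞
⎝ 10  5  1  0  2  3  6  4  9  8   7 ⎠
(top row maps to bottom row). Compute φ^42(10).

Tracing 10 → 7 → … returns to 10 after 8 steps, so 10 lies in an 8-cycle (0, 10, 7, 4, 2, 1, 5, 3).
On an 8-cycle, φ^8 is the identity, so φ^42 = φ^2 there (42 ≡ 2 mod 8).
Advancing 2 steps from 10: 10 → 7 → 4.

4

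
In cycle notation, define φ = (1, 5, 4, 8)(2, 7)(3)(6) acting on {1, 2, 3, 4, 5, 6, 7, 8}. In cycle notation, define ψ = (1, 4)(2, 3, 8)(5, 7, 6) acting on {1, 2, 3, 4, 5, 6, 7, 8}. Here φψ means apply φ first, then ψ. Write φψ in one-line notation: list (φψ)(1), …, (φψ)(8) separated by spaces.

For each element, apply φ then ψ: 1 → 5 → 7; 2 → 7 → 6; 3 → 3 → 8; 4 → 8 → 2; 5 → 4 → 1; 6 → 6 → 5; 7 → 2 → 3; 8 → 1 → 4.
So φψ in one-line form is 7 6 8 2 1 5 3 4.

7 6 8 2 1 5 3 4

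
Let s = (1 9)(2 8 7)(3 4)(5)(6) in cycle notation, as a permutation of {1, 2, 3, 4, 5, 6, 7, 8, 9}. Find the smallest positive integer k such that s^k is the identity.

The disjoint cycles have lengths 3, 2, 2, 1, 1.
The order of s is the least common multiple of its cycle lengths: lcm(3, 2, 2) = 6.

6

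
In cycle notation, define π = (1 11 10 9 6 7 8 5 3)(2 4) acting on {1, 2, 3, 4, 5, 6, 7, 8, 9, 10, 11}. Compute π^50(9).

9 lies in the 9-cycle (1 11 10 9 6 7 8 5 3).
On a 9-cycle, π^9 is the identity, so π^50 = π^5 there (50 ≡ 5 mod 9).
Advancing 5 steps from 9: 9 → 6 → 7 → 8 → 5 → 3.

3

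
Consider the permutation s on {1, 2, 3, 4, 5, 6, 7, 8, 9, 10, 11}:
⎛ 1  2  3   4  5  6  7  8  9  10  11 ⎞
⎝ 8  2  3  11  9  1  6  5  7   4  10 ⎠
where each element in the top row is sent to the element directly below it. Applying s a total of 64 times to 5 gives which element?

1

Tracing 5 → 9 → … returns to 5 after 6 steps, so 5 lies in a 6-cycle (1 8 5 9 7 6).
Since the cycle has length 6, s^64 acts on it the same as s^4 (64 mod 6 = 4).
Advancing 4 steps from 5: 5 → 9 → 7 → 6 → 1.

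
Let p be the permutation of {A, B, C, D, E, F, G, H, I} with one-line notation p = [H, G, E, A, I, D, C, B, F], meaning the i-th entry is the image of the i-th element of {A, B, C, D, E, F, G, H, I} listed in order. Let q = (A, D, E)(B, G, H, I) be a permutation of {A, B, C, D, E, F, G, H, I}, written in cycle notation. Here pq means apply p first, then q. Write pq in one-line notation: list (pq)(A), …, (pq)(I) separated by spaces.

Chase each element through p then q: A → H → I; B → G → H; C → E → A; D → A → D; E → I → B; F → D → E; G → C → C; H → B → G; I → F → F.
Collecting the images, pq = [I H A D B E C G F].

I H A D B E C G F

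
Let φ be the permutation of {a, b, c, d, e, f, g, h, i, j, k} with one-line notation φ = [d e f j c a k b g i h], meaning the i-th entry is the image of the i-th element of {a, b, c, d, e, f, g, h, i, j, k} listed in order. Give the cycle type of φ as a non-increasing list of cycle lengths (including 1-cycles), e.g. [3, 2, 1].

[11]

The disjoint cycles are (a, d, j, i, g, k, h, b, e, c, f), with lengths 11 in non-increasing order.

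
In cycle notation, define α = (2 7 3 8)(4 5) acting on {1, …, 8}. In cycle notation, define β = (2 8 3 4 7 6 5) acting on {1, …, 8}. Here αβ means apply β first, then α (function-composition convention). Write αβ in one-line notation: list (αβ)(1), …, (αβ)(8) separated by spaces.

(αβ)(x) = α(β(x)). Computing each image: α(β(1)) = α(1) = 1, α(β(2)) = α(8) = 2, α(β(3)) = α(4) = 5, α(β(4)) = α(7) = 3, α(β(5)) = α(2) = 7, α(β(6)) = α(5) = 4, α(β(7)) = α(6) = 6, α(β(8)) = α(3) = 8.
Hence αβ = [1 2 5 3 7 4 6 8].

1 2 5 3 7 4 6 8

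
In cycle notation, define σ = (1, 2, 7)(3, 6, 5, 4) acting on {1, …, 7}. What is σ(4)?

3

In the cycle (3, 6, 5, 4), 4 is followed by 3, so σ(4) = 3.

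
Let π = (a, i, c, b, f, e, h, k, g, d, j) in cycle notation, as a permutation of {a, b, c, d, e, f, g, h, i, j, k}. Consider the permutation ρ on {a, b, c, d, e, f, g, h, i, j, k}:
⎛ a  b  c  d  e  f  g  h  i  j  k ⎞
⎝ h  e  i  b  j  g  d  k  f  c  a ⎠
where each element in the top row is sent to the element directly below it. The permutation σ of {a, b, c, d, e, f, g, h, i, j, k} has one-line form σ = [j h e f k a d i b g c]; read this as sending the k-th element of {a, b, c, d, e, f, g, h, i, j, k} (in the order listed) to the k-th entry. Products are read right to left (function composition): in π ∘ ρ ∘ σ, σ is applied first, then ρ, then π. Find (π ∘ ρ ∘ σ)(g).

f

Apply the permutations in order: σ(g) = d, then ρ(d) = b, then π(b) = f. So (π ∘ ρ ∘ σ)(g) = f.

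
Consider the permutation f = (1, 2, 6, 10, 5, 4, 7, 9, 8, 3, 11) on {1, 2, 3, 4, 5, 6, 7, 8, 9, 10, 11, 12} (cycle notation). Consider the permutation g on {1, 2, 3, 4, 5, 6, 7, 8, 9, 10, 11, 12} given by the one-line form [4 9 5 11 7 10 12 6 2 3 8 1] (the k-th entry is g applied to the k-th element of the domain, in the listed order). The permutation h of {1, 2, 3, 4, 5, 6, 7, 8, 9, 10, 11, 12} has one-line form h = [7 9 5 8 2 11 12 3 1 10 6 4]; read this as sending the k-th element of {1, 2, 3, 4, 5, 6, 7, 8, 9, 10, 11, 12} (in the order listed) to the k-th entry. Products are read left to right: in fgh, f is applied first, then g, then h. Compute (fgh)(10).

12

(fgh)(10) = h(g(f(10))). f(10) = 5, then g(5) = 7, then h(7) = 12, so the result is 12.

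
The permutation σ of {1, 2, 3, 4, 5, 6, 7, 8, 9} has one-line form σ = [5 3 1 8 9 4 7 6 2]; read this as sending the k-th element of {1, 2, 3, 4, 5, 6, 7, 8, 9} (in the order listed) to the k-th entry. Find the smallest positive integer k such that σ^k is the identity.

15

The disjoint-cycle form of σ has cycle lengths 5, 3, 1.
Since disjoint cycles commute, ord(σ) = lcm(5, 3) = 15.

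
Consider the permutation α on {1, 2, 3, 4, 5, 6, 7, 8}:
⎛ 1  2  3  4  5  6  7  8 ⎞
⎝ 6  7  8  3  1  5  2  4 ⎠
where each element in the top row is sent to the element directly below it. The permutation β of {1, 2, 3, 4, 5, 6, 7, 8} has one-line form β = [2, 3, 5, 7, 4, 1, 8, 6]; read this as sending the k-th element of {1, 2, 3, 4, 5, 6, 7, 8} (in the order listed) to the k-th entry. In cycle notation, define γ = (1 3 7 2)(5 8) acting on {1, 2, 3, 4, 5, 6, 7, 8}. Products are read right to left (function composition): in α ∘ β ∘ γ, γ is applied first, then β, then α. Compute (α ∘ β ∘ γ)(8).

Chase 8: γ(8) = 5; β(5) = 4; α(4) = 3. Hence (α ∘ β ∘ γ)(8) = 3.

3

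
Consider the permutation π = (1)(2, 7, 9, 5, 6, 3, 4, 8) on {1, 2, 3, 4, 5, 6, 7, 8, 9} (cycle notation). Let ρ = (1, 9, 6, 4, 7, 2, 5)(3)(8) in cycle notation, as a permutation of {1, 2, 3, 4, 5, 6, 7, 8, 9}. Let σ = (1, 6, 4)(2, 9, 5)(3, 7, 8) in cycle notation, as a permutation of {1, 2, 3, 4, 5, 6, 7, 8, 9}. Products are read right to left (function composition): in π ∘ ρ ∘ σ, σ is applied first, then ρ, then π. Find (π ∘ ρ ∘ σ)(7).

2

(π ∘ ρ ∘ σ)(7) = π(ρ(σ(7))). σ(7) = 8, then ρ(8) = 8, then π(8) = 2, so the result is 2.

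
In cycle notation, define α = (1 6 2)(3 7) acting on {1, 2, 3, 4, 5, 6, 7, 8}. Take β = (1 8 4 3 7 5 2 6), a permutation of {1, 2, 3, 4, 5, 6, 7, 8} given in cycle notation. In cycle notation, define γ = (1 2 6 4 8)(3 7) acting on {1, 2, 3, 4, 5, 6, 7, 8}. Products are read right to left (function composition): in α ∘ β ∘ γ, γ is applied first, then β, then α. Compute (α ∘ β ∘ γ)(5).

Chase 5: γ(5) = 5; β(5) = 2; α(2) = 1. Hence (α ∘ β ∘ γ)(5) = 1.

1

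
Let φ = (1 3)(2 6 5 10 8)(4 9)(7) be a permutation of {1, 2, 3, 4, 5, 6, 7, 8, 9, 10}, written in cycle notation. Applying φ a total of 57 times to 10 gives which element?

10 lies in the 5-cycle (2 6 5 10 8).
Powers repeat with period 5 on this cycle, and 57 mod 5 = 2, so φ^57(10) = φ^2(10).
Advancing 2 steps from 10: 10 → 8 → 2.

2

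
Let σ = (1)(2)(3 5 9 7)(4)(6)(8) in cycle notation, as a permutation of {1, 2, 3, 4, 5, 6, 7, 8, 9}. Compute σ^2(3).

9

3 lies in the 4-cycle (3 5 9 7).
Advancing 2 steps from 3: 3 → 5 → 9.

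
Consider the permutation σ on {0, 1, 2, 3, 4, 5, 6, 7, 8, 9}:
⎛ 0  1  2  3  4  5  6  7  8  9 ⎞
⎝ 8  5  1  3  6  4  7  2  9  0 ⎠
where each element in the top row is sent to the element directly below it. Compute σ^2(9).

Tracing 9 → 0 → … returns to 9 after 3 steps, so 9 lies in a 3-cycle (0 8 9).
Stepping 2 places around the cycle: 9 → 0 → 8.

8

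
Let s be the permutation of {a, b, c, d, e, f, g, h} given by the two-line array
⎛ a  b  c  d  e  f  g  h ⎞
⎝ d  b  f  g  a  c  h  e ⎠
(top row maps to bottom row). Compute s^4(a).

Tracing a → d → … returns to a after 5 steps, so a lies in a 5-cycle (a d g h e).
Advancing 4 steps from a: a → d → g → h → e.

e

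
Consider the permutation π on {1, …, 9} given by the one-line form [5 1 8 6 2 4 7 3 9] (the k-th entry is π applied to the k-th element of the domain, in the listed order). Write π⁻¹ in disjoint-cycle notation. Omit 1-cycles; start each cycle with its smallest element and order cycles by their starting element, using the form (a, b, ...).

The cycle decomposition of π is (1, 5, 2)(3, 8)(4, 6).
The inverse reverses every cycle; in canonical form, π⁻¹ = (1, 2, 5)(3, 8)(4, 6).

(1, 2, 5)(3, 8)(4, 6)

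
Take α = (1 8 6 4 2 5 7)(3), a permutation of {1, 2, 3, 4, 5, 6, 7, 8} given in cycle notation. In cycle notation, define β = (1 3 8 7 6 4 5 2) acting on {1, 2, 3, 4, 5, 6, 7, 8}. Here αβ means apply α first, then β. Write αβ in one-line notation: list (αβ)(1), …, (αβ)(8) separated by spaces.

Chase each element through α then β: 1 → 8 → 7; 2 → 5 → 2; 3 → 3 → 8; 4 → 2 → 1; 5 → 7 → 6; 6 → 4 → 5; 7 → 1 → 3; 8 → 6 → 4.
So αβ in one-line form is 7 2 8 1 6 5 3 4.

7 2 8 1 6 5 3 4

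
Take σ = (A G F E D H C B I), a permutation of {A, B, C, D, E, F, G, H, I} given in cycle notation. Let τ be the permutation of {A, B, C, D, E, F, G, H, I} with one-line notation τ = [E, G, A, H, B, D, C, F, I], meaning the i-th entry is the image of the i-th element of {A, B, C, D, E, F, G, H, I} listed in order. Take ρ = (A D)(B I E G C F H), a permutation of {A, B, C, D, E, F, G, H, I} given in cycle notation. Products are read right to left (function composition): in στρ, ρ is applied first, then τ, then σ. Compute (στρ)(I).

I

Chase I: ρ(I) = E; τ(E) = B; σ(B) = I. Hence (στρ)(I) = I.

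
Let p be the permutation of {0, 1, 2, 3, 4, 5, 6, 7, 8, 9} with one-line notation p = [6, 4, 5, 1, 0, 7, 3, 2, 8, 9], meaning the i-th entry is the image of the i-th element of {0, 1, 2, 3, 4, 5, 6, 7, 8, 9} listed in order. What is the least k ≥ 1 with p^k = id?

15

Decomposing into disjoint cycles gives cycle lengths 5, 3, 1, 1.
The order of p is the least common multiple of its cycle lengths: lcm(5, 3) = 15.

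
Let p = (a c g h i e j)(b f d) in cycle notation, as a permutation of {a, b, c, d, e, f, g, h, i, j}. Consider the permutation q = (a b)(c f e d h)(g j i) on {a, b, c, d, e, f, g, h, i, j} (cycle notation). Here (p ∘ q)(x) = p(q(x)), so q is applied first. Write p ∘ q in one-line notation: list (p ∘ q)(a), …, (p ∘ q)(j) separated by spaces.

f c d i b j a g h e

Chase each element through q then p: a → b → f; b → a → c; c → f → d; d → h → i; e → d → b; f → e → j; g → j → a; h → c → g; i → g → h; j → i → e.
So p ∘ q in one-line form is f c d i b j a g h e.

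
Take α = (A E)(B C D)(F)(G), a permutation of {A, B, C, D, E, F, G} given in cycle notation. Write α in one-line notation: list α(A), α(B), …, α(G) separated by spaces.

Each element maps to the next entry in its cycle (wrapping to the front): A↦E, B↦C, C↦D, D↦B, E↦A, F↦F, G↦G.
Listing these in domain order gives E C D B A F G.

E C D B A F G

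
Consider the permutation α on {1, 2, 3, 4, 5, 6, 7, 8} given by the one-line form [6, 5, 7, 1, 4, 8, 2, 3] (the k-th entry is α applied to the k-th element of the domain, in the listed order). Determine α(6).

6 is element number 6 of the domain, and entry number 6 of the one-line form is 8, so α(6) = 8.

8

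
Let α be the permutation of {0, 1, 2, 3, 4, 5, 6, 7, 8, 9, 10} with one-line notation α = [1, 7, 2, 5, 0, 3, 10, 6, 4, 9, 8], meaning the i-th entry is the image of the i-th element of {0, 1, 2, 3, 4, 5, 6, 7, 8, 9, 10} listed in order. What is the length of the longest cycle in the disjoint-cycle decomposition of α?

Decomposing into disjoint cycles gives (0 1 7 6 10 8 4)(3 5); the longest has length 7.

7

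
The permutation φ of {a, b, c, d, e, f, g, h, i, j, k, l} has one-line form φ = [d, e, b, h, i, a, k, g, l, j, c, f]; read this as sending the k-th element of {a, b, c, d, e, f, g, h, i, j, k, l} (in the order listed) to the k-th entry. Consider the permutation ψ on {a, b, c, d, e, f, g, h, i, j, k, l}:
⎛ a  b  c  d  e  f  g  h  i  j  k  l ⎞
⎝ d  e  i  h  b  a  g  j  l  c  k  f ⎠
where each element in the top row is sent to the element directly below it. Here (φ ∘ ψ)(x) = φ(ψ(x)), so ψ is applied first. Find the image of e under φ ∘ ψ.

ψ(e) = b, then φ(b) = e; composing gives (φ ∘ ψ)(e) = e.

e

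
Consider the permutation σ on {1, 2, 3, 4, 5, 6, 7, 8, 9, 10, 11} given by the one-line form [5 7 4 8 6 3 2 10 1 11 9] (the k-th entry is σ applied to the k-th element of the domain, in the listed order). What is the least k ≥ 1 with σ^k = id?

18

Writing σ as disjoint cycles, the cycle lengths are 9, 2.
The order is lcm(9, 2) = 18.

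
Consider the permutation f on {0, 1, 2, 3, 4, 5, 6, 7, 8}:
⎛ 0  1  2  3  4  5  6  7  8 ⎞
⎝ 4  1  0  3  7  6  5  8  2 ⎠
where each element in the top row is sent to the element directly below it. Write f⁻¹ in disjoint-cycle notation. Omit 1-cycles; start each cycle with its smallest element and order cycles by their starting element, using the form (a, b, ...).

(0, 2, 8, 7, 4)(5, 6)

The cycle decomposition of f is (0, 4, 7, 8, 2)(5, 6).
The inverse reverses every cycle; in canonical form, f⁻¹ = (0, 2, 8, 7, 4)(5, 6).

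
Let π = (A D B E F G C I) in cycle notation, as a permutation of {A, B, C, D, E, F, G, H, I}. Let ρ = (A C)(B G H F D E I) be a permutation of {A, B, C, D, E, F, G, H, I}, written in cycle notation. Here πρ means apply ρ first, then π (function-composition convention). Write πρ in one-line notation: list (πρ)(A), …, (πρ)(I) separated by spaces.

Chase each element through ρ then π: A → C → I; B → G → C; C → A → D; D → E → F; E → I → A; F → D → B; G → H → H; H → F → G; I → B → E.
So πρ in one-line form is I C D F A B H G E.

I C D F A B H G E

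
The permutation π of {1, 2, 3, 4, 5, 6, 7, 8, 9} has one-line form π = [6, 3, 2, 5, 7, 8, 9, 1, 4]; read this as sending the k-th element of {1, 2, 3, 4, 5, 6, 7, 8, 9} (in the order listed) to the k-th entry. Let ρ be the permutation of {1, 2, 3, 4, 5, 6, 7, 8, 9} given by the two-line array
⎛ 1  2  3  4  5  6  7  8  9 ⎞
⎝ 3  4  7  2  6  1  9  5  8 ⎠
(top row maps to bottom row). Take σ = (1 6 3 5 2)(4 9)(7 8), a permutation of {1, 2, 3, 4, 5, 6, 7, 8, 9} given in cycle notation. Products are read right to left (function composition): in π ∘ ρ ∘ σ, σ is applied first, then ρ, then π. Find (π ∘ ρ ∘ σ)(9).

3

Chase 9: σ(9) = 4; ρ(4) = 2; π(2) = 3. Hence (π ∘ ρ ∘ σ)(9) = 3.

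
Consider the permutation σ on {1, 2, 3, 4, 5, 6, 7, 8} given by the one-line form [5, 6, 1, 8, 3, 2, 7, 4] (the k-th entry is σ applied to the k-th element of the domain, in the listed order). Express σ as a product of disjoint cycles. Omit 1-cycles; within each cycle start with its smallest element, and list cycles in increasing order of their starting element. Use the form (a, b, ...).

From 1: 1 → 5 → 3 → 1, closing the cycle (1, 5, 3).
Repeating from the next unused element and collecting all non-trivial cycles gives (1, 5, 3)(2, 6)(4, 8).

(1, 5, 3)(2, 6)(4, 8)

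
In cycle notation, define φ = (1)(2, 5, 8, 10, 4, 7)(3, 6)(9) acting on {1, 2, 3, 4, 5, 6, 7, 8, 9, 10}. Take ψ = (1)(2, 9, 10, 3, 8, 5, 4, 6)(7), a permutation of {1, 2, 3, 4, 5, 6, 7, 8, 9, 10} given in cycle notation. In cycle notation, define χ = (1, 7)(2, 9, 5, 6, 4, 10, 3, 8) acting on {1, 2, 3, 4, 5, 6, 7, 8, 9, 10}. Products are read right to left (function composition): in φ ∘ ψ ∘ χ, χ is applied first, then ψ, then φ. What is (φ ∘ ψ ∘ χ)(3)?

8

Apply the permutations in order: χ(3) = 8, then ψ(8) = 5, then φ(5) = 8. So (φ ∘ ψ ∘ χ)(3) = 8.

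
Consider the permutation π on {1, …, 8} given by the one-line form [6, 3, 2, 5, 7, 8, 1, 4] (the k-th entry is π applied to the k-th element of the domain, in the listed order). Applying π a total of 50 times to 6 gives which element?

4

Tracing 6 → 8 → … returns to 6 after 6 steps, so 6 lies in a 6-cycle (1 6 8 4 5 7).
Since the cycle has length 6, π^50 acts on it the same as π^2 (50 mod 6 = 2).
Stepping 2 places around the cycle: 6 → 8 → 4.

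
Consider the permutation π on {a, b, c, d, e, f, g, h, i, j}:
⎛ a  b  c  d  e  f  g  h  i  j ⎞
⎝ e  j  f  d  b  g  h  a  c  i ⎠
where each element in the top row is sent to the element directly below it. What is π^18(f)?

f

Tracing f → g → … returns to f after 9 steps, so f lies in a 9-cycle (a e b j i c f g h).
On a 9-cycle, π^9 is the identity, so π^18 = π^0 there (18 ≡ 0 mod 9).
So π^18(f) = f.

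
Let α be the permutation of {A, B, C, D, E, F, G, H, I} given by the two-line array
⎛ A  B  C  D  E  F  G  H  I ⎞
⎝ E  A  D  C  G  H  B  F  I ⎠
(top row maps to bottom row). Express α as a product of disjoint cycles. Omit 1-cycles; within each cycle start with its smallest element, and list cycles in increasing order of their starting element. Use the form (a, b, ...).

(A, E, G, B)(C, D)(F, H)

Start at A and follow images: A → E → G → B → A, giving the cycle (A, E, G, B).
Repeating from the next unused element and collecting all non-trivial cycles gives (A, E, G, B)(C, D)(F, H).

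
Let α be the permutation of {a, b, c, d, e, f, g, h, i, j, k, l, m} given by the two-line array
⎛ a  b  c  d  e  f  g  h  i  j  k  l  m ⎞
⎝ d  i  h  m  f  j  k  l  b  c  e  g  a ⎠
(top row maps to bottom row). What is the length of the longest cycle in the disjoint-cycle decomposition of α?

8

Decomposing into disjoint cycles gives (a, d, m)(b, i)(c, h, l, g, k, e, f, j); the longest has length 8.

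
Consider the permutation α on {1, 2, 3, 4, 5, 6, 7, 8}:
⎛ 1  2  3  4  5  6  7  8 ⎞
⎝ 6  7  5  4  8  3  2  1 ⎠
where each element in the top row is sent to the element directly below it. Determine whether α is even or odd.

In disjoint-cycle form the cycle lengths are 5, 2, 1.
A cycle is odd iff its length is even; α has 1 even-length cycle, so sgn(α) = (−1)^1 and α is odd.

odd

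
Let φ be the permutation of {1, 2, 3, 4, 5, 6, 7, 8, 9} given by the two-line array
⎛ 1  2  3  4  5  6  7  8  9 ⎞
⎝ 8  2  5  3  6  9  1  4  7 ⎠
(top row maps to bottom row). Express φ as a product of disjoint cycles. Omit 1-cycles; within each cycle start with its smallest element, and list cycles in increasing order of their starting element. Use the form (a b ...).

(1 8 4 3 5 6 9 7)

From 1: 1 → 8 → 4 → 3 → 5 → 6 → 9 → 7 → 1, closing the cycle (1 8 4 3 5 6 9 7).
Continuing from each remaining unvisited element yields (1 8 4 3 5 6 9 7).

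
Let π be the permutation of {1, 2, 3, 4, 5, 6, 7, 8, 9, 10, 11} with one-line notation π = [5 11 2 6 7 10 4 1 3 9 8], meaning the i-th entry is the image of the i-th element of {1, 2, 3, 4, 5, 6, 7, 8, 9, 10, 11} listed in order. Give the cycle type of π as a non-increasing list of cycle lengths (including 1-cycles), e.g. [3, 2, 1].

The disjoint cycles are (1 5 7 4 6 10 9 3 2 11 8), with lengths 11 in non-increasing order.

[11]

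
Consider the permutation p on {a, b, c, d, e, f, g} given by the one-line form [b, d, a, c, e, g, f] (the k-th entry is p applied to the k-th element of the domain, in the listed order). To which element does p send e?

e

e is element number 5 of the domain, and entry number 5 of the one-line form is e, so p(e) = e.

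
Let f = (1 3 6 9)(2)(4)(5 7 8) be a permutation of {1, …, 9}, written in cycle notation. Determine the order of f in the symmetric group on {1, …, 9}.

12

The disjoint cycles have lengths 4, 3, 1, 1.
The order of f is the least common multiple of its cycle lengths: lcm(4, 3) = 12.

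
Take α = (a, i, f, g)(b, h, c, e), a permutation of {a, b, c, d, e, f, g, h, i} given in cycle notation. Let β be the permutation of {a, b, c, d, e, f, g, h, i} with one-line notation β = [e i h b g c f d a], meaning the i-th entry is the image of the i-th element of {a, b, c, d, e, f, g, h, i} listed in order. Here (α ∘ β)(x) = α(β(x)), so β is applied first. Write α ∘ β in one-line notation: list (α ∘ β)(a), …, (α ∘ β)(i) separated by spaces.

(α ∘ β)(x) = α(β(x)). Computing each image: α(β(a)) = α(e) = b, α(β(b)) = α(i) = f, α(β(c)) = α(h) = c, α(β(d)) = α(b) = h, α(β(e)) = α(g) = a, α(β(f)) = α(c) = e, α(β(g)) = α(f) = g, α(β(h)) = α(d) = d, α(β(i)) = α(a) = i.
Hence α ∘ β = [b f c h a e g d i].

b f c h a e g d i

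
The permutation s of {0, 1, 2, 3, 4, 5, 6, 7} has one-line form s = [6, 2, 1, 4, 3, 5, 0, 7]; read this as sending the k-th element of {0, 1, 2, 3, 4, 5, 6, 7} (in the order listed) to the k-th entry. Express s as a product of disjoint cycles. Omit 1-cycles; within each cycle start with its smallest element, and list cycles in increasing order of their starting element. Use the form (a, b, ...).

From 0: 0 → 6 → 0, closing the cycle (0, 6).
Continuing from each remaining unvisited element yields (0, 6)(1, 2)(3, 4).

(0, 6)(1, 2)(3, 4)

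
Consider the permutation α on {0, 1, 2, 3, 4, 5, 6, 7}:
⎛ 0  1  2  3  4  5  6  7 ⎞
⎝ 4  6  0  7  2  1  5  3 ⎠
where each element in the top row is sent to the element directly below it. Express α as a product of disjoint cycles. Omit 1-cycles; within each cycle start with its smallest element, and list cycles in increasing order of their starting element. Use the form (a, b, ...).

(0, 4, 2)(1, 6, 5)(3, 7)

Start at 0 and follow images: 0 → 4 → 2 → 0, giving the cycle (0, 4, 2).
Continuing from each remaining unvisited element yields (0, 4, 2)(1, 6, 5)(3, 7).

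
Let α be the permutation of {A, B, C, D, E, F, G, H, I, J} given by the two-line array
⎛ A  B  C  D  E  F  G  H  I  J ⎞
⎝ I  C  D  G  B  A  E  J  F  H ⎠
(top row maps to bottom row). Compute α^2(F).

I

Tracing F → A → … returns to F after 3 steps, so F lies in a 3-cycle (A, I, F).
Advancing 2 steps from F: F → A → I.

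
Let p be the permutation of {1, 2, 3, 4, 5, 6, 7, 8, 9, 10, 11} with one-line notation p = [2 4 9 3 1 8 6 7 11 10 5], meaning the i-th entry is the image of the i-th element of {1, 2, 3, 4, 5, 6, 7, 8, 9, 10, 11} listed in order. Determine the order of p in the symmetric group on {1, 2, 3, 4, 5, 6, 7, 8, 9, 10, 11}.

Writing p as disjoint cycles, the cycle lengths are 7, 3, 1.
The order of p is the least common multiple of its cycle lengths: lcm(7, 3) = 21.

21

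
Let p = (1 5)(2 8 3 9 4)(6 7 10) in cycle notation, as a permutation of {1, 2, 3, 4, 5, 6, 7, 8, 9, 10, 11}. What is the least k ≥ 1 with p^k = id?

30

The disjoint cycles have lengths 5, 3, 2, 1.
The order of p is the least common multiple of its cycle lengths: lcm(5, 3, 2) = 30.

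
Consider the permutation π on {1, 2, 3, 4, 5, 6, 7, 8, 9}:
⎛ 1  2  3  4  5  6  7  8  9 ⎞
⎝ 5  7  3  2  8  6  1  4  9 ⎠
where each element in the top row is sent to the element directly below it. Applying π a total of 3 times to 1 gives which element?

4

Tracing 1 → 5 → … returns to 1 after 6 steps, so 1 lies in a 6-cycle (1, 5, 8, 4, 2, 7).
Advancing 3 steps from 1: 1 → 5 → 8 → 4.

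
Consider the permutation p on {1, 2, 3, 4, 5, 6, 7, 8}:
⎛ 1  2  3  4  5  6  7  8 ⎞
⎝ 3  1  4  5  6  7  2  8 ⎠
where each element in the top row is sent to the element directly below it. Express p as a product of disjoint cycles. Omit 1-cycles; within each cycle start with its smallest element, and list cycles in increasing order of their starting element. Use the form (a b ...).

Iterating p from 1 gives 1 → 3 → 4 → 5 → 6 → 7 → 2 → 1; that is the 7-cycle (1 3 4 5 6 7 2).
Repeating from the next unused element and collecting all non-trivial cycles gives (1 3 4 5 6 7 2).

(1 3 4 5 6 7 2)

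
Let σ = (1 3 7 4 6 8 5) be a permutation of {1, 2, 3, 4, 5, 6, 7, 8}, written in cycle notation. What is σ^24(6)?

6 lies in the 7-cycle (1 3 7 4 6 8 5).
Powers repeat with period 7 on this cycle, and 24 mod 7 = 3, so σ^24(6) = σ^3(6).
Advancing 3 steps from 6: 6 → 8 → 5 → 1.

1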